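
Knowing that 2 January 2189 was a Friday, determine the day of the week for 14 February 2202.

From January 2, 2189 to January 2, 2202: 13 years, of which 2 contain a Feb 29 — 11×365 + 2×366 = 4747 days.
(2200 is not a leap year (divisible by 100 but not 400).)
January 2202: 31 − 2 = 29 days remain.
February 1–14, 2202: 14 days (2202 is not a leap year).
Residual: 43 days.
Total: 4790 days.
4790 mod 7 = 2, so 2 days after Friday is Sunday.

Sunday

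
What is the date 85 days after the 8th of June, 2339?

the 1st of September, 2339

Count 85 days after June 8, 2339:
June 2339: 30 − 8 = 22 days remain.
Then July (31), August (31): 31 + 31 = 62 days.
September 1, 2339: 1 day.
Total: 22 + 62 + 1 = 85 days.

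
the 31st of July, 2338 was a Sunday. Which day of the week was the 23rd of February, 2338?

Count forward from the earlier date (February 23, 2338) to the later (July 31, 2338):
February 2338: 28 − 23 = 5 days remain (2338 is not a leap year, so February has 28 days).
Then March (31), April (30), May (31), June (30): 31 + 30 + 31 + 30 = 122 days.
July 1–31, 2338: 31 days.
Total: 5 + 122 + 31 = 158 days.
158 mod 7 = 4, so 4 days before Sunday is Wednesday.

Wednesday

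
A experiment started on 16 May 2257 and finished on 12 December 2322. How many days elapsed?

Day-of-year of May 16, 2257: 136.
Day-of-year of December 12, 2322: 346.
2257 has 365 days, so 365 − 136 = 229 days remain in 2257.
Full years 2258–2321: 49 common + 15 leap = 49×365 + 15×366 = 23375 days.
Total: 229 + 23375 + 346 = 23950 days.

23950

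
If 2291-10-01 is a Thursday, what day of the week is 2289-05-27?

Monday

Count forward from the earlier date (May 27, 2289) to the later (October 1, 2291):
May 2289: 31 − 27 = 4 days remain.
Then 28 full months totalling 852 days.
October 1, 2291: 1 day.
Total: 4 + 852 + 1 = 857 days.
857 mod 7 = 3, so 3 days before Thursday is Monday.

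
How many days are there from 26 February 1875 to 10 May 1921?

16874

From February 26, 1875 to February 26, 1921: 46 years, of which 11 contain a Feb 29 — 35×365 + 11×366 = 16801 days.
(1900 is not a leap year (divisible by 100 but not 400).)
February 1921: 28 − 26 = 2 days remain (1921 is not a leap year, so February has 28 days).
Then March (31), April (30): 31 + 30 = 61 days.
May 1–10, 1921: 10 days.
Residual: 73 days.
Total: 16874 days.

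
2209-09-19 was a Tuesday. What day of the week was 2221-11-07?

Wednesday

Day-of-year of September 19, 2209: 262.
Day-of-year of November 7, 2221: 311.
2209 has 365 days, so 365 − 262 = 103 days remain in 2209.
Full years 2210–2220: 8 common + 3 leap = 8×365 + 3×366 = 4018 days.
Total: 103 + 4018 + 311 = 4432 days.
4432 mod 7 = 1, so 1 day after Tuesday is Wednesday.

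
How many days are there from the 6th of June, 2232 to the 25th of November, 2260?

10399

From June 6, 2232 to June 6, 2260: 28 years, of which 7 contain a Feb 29 — 21×365 + 7×366 = 10227 days.
June 2260: 30 − 6 = 24 days remain.
Then July (31), August (31), September (30), October (31): 31 + 31 + 30 + 31 = 123 days.
November 1–25, 2260: 25 days.
Residual: 172 days.
Total: 10399 days.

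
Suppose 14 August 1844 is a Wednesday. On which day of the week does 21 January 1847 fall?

Thursday

Day-of-year of August 14, 1844: 227.
Day-of-year of January 21, 1847: 21.
1844 has 366 days, so 366 − 227 = 139 days remain in 1844.
Full years: 1845: 365; 1846: 365. Sum = 730.
Total: 139 + 730 + 21 = 890 days.
890 mod 7 = 1, so 1 day after Wednesday is Thursday.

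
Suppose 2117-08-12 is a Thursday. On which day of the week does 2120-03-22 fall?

Friday

August 12, 2117 → August 12, 2118: 365 days.
August 12, 2118 → August 12, 2119: 365 days.
August 2119: 31 − 12 = 19 days remain.
Then September (30), October (31), November (30), December (31), January (31), February 2120 (29): 30 + 31 + 30 + 31 + 31 + 29 = 182 days.
March 1–22, 2120: 22 days.
Residual: 223 days.
Total: 953 days.
953 mod 7 = 1, so 1 day after Thursday is Friday.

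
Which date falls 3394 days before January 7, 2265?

September 23, 2255

Count 3394 days before January 7, 2265:
From September 23, 2255 to September 23, 2264: 9 years, of which 3 contain a Feb 29 — 6×365 + 3×366 = 3288 days.
September 2264: 30 − 23 = 7 days remain.
Then October (31), November (30), December (31): 31 + 30 + 31 = 92 days.
January 1–7, 2265: 7 days.
Residual: 106 days.
Total: 3394 days.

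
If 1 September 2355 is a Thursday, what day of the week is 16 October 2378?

Day-of-year of September 1, 2355: 244.
Day-of-year of October 16, 2378: 289.
2355 has 365 days, so 365 − 244 = 121 days remain in 2355.
Full years 2356–2377: 16 common + 6 leap = 16×365 + 6×366 = 8036 days.
Total: 121 + 8036 + 289 = 8446 days.
8446 mod 7 = 4, so 4 days after Thursday is Monday.

Monday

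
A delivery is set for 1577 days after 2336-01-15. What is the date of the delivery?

2340-05-10

Count 1577 days after January 15, 2336:
January 15, 2336 → January 15, 2337: 366 days (2336 is a leap year).
January 15, 2337 → January 15, 2338: 365 days.
January 15, 2338 → January 15, 2339: 365 days.
January 15, 2339 → January 15, 2340: 365 days.
January 2340: 31 − 15 = 16 days remain.
Then February 2340 (29), March (31), April (30): 29 + 31 + 30 = 90 days.
May 1–10, 2340: 10 days.
Residual: 116 days.
Total: 1577 days.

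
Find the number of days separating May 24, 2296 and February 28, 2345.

Day-of-year of May 24, 2296: 145.
Day-of-year of February 28, 2345: 59.
2296 has 366 days, so 366 − 145 = 221 days remain in 2296.
Full years 2297–2344: 37 common + 11 leap = 37×365 + 11×366 = 17531 days.
Total: 221 + 17531 + 59 = 17811 days.

17811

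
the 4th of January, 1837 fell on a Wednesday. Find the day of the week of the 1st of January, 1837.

Count forward from the earlier date (January 1, 1837) to the later (January 4, 1837):
Within January 1837: 4 − 1 = 3 days.
3 mod 7 = 3, so 3 days before Wednesday is Sunday.

Sunday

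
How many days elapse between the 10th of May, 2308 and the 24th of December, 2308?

228

May 2308: 31 − 10 = 21 days remain.
Then June (30), July (31), August (31), September (30), October (31), November (30): 30 + 31 + 31 + 30 + 31 + 30 = 183 days.
December 1–24, 2308: 24 days.
Total: 21 + 183 + 24 = 228 days.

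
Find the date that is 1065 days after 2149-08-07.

2152-07-07

Count 1065 days after August 7, 2149:
August 7, 2149 → August 7, 2150: 365 days.
August 7, 2150 → August 7, 2151: 365 days.
August 2151: 31 − 7 = 24 days remain.
Then 10 full months totalling 304 days.
July 1–7, 2152: 7 days.
Residual: 335 days.
Total: 1065 days.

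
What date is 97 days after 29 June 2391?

4 October 2391

Count 97 days after June 29, 2391:
June 2391: 30 − 29 = 1 day remains.
Then July (31), August (31), September (30): 31 + 31 + 30 = 92 days.
October 1–4, 2391: 4 days.
Total: 1 + 92 + 4 = 97 days.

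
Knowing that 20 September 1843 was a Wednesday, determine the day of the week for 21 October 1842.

Friday

Count forward from the earlier date (October 21, 1842) to the later (September 20, 1843):
October 1842: 31 − 21 = 10 days remain.
Then 10 full months totalling 304 days.
September 1–20, 1843: 20 days.
Total: 10 + 304 + 20 = 334 days.
334 mod 7 = 5, so 5 days before Wednesday is Friday.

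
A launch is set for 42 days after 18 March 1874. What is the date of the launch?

29 April 1874

Count 42 days after March 18, 1874:
March 1874: 31 − 18 = 13 days remain.
April 1–29, 1874: 29 days.
Total: 13 + 29 = 42 days.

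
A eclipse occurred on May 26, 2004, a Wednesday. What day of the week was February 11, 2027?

Day-of-year of May 26, 2004: 147.
Day-of-year of February 11, 2027: 42.
2004 has 366 days, so 366 − 147 = 219 days remain in 2004.
Full years 2005–2026: 17 common + 5 leap = 17×365 + 5×366 = 8035 days.
Total: 219 + 8035 + 42 = 8296 days.
8296 mod 7 = 1, so 1 day after Wednesday is Thursday.

Thursday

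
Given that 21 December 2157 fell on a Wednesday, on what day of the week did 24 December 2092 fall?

Count forward from the earlier date (December 24, 2092) to the later (December 21, 2157):
From December 24, 2092 to December 24, 2156: 64 years, of which 15 contain a Feb 29 — 49×365 + 15×366 = 23375 days.
(2100 is not a leap year (divisible by 100 but not 400).)
December 2156: 31 − 24 = 7 days remain.
Then 11 full months totalling 334 days.
December 1–21, 2157: 21 days.
Residual: 362 days.
Total: 23737 days.
23737 is a multiple of 7, so 24 December 2092 falls on the same weekday: Wednesday.

Wednesday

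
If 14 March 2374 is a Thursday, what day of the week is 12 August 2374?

Monday

March 2374: 31 − 14 = 17 days remain.
Then April (30), May (31), June (30), July (31): 30 + 31 + 30 + 31 = 122 days.
August 1–12, 2374: 12 days.
Total: 17 + 122 + 12 = 151 days.
151 mod 7 = 4, so 4 days after Thursday is Monday.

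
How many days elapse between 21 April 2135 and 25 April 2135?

Within April 2135: 25 − 21 = 4 days.

4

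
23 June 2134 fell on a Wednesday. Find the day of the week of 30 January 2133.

Count forward from the earlier date (January 30, 2133) to the later (June 23, 2134):
January 2133: 31 − 30 = 1 day remains.
Then 16 full months totalling 485 days.
June 1–23, 2134: 23 days.
Total: 1 + 485 + 23 = 509 days.
509 mod 7 = 5, so 5 days before Wednesday is Friday.

Friday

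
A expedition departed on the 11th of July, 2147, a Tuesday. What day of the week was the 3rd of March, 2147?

Count forward from the earlier date (March 3, 2147) to the later (July 11, 2147):
March 2147: 31 − 3 = 28 days remain.
Then April (30), May (31), June (30): 30 + 31 + 30 = 91 days.
July 1–11, 2147: 11 days.
Total: 28 + 91 + 11 = 130 days.
130 mod 7 = 4, so 4 days before Tuesday is Friday.

Friday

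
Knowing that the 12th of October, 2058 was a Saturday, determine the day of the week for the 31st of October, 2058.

Within October 2058: 31 − 12 = 19 days.
19 mod 7 = 5, so 5 days after Saturday is Thursday.

Thursday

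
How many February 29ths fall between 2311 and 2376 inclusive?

Years divisible by 4: 2312, 2316, …, 2376 — 17 in all.
No century exceptions apply. Count: 17.

17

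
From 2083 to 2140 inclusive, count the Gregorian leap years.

Years divisible by 4: 2084, 2088, …, 2140 — 15 in all.
Of these, 2100 is divisible by 100 but not 400, so not leap.
Leap years: 15 − 1 = 14.

14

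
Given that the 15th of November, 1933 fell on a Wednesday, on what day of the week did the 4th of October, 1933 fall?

Wednesday

Count forward from the earlier date (October 4, 1933) to the later (November 15, 1933):
October 1933: 31 − 4 = 27 days remain.
November 1–15, 1933: 15 days.
Total: 27 + 15 = 42 days.
42 is a multiple of 7, so the 4th of October, 1933 falls on the same weekday: Wednesday.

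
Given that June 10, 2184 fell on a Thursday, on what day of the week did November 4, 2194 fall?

Tuesday

Day-of-year of June 10, 2184: 162.
Day-of-year of November 4, 2194: 308.
2184 has 366 days, so 366 − 162 = 204 days remain in 2184.
Full years 2185–2193: 7 common + 2 leap = 7×365 + 2×366 = 3287 days.
Total: 204 + 3287 + 308 = 3799 days.
3799 mod 7 = 5, so 5 days after Thursday is Tuesday.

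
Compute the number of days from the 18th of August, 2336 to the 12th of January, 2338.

512

Day-of-year of August 18, 2336: 231.
Day-of-year of January 12, 2338: 12.
2336 has 366 days, so 366 − 231 = 135 days remain in 2336.
Full years: 2337: 365. Sum = 365.
Total: 135 + 365 + 12 = 512 days.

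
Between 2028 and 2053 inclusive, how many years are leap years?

7

Years divisible by 4 in [2028, 2053]: 2028, 2032, 2036, 2040, 2044, 2048, 2052.
No century exceptions apply. Count: 7.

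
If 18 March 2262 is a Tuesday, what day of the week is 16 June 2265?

Day-of-year of March 18, 2262: 77.
Day-of-year of June 16, 2265: 167.
2262 has 365 days, so 365 − 77 = 288 days remain in 2262.
Full years: 2263: 365; 2264: 366. Sum = 731.
Total: 288 + 731 + 167 = 1186 days.
1186 mod 7 = 3, so 3 days after Tuesday is Friday.

Friday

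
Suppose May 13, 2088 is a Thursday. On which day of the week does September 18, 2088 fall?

May 2088: 31 − 13 = 18 days remain.
Then June (30), July (31), August (31): 30 + 31 + 31 = 92 days.
September 1–18, 2088: 18 days.
Total: 18 + 92 + 18 = 128 days.
128 mod 7 = 2, so 2 days after Thursday is Saturday.

Saturday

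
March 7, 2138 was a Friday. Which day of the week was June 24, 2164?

Day-of-year of March 7, 2138: 66.
Day-of-year of June 24, 2164: 176.
2138 has 365 days, so 365 − 66 = 299 days remain in 2138.
Full years 2139–2163: 19 common + 6 leap = 19×365 + 6×366 = 9131 days.
Total: 299 + 9131 + 176 = 9606 days.
9606 mod 7 = 2, so 2 days after Friday is Sunday.

Sunday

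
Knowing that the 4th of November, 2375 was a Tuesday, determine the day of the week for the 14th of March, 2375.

Friday

Count forward from the earlier date (March 14, 2375) to the later (November 4, 2375):
March 2375: 31 − 14 = 17 days remain.
Then April (30), May (31), June (30), July (31), August (31), September (30), October (31): 30 + 31 + 30 + 31 + 31 + 30 + 31 = 214 days.
November 1–4, 2375: 4 days.
Total: 17 + 214 + 4 = 235 days.
235 mod 7 = 4, so 4 days before Tuesday is Friday.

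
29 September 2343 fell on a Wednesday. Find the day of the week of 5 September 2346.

Thursday

September 29, 2343 → September 29, 2344: 366 days (2344 is a leap year).
September 29, 2344 → September 29, 2345: 365 days.
September 2345: 30 − 29 = 1 day remains.
Then 11 full months totalling 335 days.
September 1–5, 2346: 5 days.
Residual: 341 days.
Total: 1072 days.
1072 mod 7 = 1, so 1 day after Wednesday is Thursday.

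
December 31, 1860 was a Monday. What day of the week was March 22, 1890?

Saturday

Day-of-year of December 31, 1860: 366.
Day-of-year of March 22, 1890: 81.
1860 has 366 days, so 366 − 366 = 0 days remain in 1860.
Full years 1861–1889: 22 common + 7 leap = 22×365 + 7×366 = 10592 days.
Total: 0 + 10592 + 81 = 10673 days.
10673 mod 7 = 5, so 5 days after Monday is Saturday.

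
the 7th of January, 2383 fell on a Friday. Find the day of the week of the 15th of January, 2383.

Within January 2383: 15 − 7 = 8 days.
8 mod 7 = 1, so 1 day after Friday is Saturday.

Saturday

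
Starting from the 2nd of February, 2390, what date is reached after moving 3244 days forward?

the 21st of December, 2398

Count 3244 days after February 2, 2390:
Day-of-year of February 2, 2390: 33.
Day-of-year of December 21, 2398: 355.
2390 has 365 days, so 365 − 33 = 332 days remain in 2390.
Full years 2391–2397: 5 common + 2 leap = 5×365 + 2×366 = 2557 days.
Total: 332 + 2557 + 355 = 3244 days.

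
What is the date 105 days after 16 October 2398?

29 January 2399

Count 105 days after October 16, 2398:
Day-of-year of October 16, 2398: 289.
Day-of-year of January 29, 2399: 29.
2398 has 365 days, so 365 − 289 = 76 days remain in 2398.
Total: 76 + 29 = 105 days.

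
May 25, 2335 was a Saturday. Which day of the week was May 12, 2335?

Sunday

Count forward from the earlier date (May 12, 2335) to the later (May 25, 2335):
Within May 2335: 25 − 12 = 13 days.
13 mod 7 = 6, so 6 days before Saturday is Sunday.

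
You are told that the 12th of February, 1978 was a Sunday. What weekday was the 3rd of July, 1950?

Count forward from the earlier date (July 3, 1950) to the later (February 12, 1978):
Day-of-year of July 3, 1950: 184.
Day-of-year of February 12, 1978: 43.
1950 has 365 days, so 365 − 184 = 181 days remain in 1950.
Full years 1951–1977: 20 common + 7 leap = 20×365 + 7×366 = 9862 days.
Total: 181 + 9862 + 43 = 10086 days.
10086 mod 7 = 6, so 6 days before Sunday is Monday.

Monday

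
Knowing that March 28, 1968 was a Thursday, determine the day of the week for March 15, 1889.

Friday

Count forward from the earlier date (March 15, 1889) to the later (March 28, 1968):
Day-of-year of March 15, 1889: 74.
Day-of-year of March 28, 1968: 88.
1889 has 365 days, so 365 − 74 = 291 days remain in 1889.
Full years 1890–1967: 60 common + 18 leap = 60×365 + 18×366 = 28488 days.
Total: 291 + 28488 + 88 = 28867 days.
28867 mod 7 = 6, so 6 days before Thursday is Friday.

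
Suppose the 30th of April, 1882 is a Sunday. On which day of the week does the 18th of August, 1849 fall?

Count forward from the earlier date (August 18, 1849) to the later (April 30, 1882):
Day-of-year of August 18, 1849: 230.
Day-of-year of April 30, 1882: 120.
1849 has 365 days, so 365 − 230 = 135 days remain in 1849.
Full years 1850–1881: 24 common + 8 leap = 24×365 + 8×366 = 11688 days.
Total: 135 + 11688 + 120 = 11943 days.
11943 mod 7 = 1, so 1 day before Sunday is Saturday.

Saturday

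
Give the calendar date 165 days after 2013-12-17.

2014-05-31

Count 165 days after December 17, 2013:
December 2013: 31 − 17 = 14 days remain.
Then January (31), February 2014 (28), March (31), April (30): 31 + 28 + 31 + 30 = 120 days.
May 1–31, 2014: 31 days.
Residual: 165 days.
Total: 165 days.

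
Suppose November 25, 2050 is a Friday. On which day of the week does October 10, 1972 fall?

Tuesday

Count forward from the earlier date (October 10, 1972) to the later (November 25, 2050):
From October 10, 1972 to October 10, 2050: 78 years, of which 19 contain a Feb 29 — 59×365 + 19×366 = 28489 days.
(2000 is a leap year (divisible by 400).)
October 2050: 31 − 10 = 21 days remain.
November 1–25, 2050: 25 days.
Residual: 46 days.
Total: 28535 days.
28535 mod 7 = 3, so 3 days before Friday is Tuesday.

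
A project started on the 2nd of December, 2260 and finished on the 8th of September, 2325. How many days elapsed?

23655

From December 2, 2260 to December 2, 2324: 64 years, of which 15 contain a Feb 29 — 49×365 + 15×366 = 23375 days.
(2300 is not a leap year (divisible by 100 but not 400).)
December 2324: 31 − 2 = 29 days remain.
Then January (31), February 2325 (28), March (31), April (30), May (31), June (30), July (31), August (31): 31 + 28 + 31 + 30 + 31 + 30 + 31 + 31 = 243 days.
September 1–8, 2325: 8 days.
Residual: 280 days.
Total: 23655 days.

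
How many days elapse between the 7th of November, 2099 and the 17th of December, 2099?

40

November 2099: 30 − 7 = 23 days remain.
December 1–17, 2099: 17 days.
Total: 23 + 17 = 40 days.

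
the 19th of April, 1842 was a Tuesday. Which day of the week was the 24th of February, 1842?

Count forward from the earlier date (February 24, 1842) to the later (April 19, 1842):
February 1842: 28 − 24 = 4 days remain (1842 is not a leap year, so February has 28 days).
Then March (31): 31 days.
April 1–19, 1842: 19 days.
Total: 4 + 31 + 19 = 54 days.
54 mod 7 = 5, so 5 days before Tuesday is Thursday.

Thursday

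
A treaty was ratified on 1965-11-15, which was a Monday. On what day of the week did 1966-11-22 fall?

Day-of-year of November 15, 1965: 319.
Day-of-year of November 22, 1966: 326.
1965 has 365 days, so 365 − 319 = 46 days remain in 1965.
Total: 46 + 326 = 372 days.
372 mod 7 = 1, so 1 day after Monday is Tuesday.

Tuesday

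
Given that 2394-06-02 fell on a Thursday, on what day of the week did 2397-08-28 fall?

Day-of-year of June 2, 2394: 153.
Day-of-year of August 28, 2397: 240.
2394 has 365 days, so 365 − 153 = 212 days remain in 2394.
Full years: 2395: 365; 2396: 366. Sum = 731.
Total: 212 + 731 + 240 = 1183 days.
1183 is a multiple of 7, so 2397-08-28 falls on the same weekday: Thursday.

Thursday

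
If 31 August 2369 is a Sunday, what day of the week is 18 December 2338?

Count forward from the earlier date (December 18, 2338) to the later (August 31, 2369):
From December 18, 2338 to December 18, 2368: 30 years, of which 8 contain a Feb 29 — 22×365 + 8×366 = 10958 days.
December 2368: 31 − 18 = 13 days remain.
Then January (31), February 2369 (28), March (31), April (30), May (31), June (30), July (31): 31 + 28 + 31 + 30 + 31 + 30 + 31 = 212 days.
August 1–31, 2369: 31 days.
Residual: 256 days.
Total: 11214 days.
11214 is a multiple of 7, so 18 December 2338 falls on the same weekday: Sunday.

Sunday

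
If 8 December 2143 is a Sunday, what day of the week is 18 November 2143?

Count forward from the earlier date (November 18, 2143) to the later (December 8, 2143):
November 2143: 30 − 18 = 12 days remain.
December 1–8, 2143: 8 days.
Total: 12 + 8 = 20 days.
20 mod 7 = 6, so 6 days before Sunday is Monday.

Monday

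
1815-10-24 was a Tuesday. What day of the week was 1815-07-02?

Sunday

Count forward from the earlier date (July 2, 1815) to the later (October 24, 1815):
July 1815: 31 − 2 = 29 days remain.
Then August (31), September (30): 31 + 30 = 61 days.
October 1–24, 1815: 24 days.
Total: 29 + 61 + 24 = 114 days.
114 mod 7 = 2, so 2 days before Tuesday is Sunday.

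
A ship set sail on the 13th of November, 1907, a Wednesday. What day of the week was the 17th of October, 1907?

Thursday

Count forward from the earlier date (October 17, 1907) to the later (November 13, 1907):
October 1907: 31 − 17 = 14 days remain.
November 1–13, 1907: 13 days.
Total: 14 + 13 = 27 days.
27 mod 7 = 6, so 6 days before Wednesday is Thursday.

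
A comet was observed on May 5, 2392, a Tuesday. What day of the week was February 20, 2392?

Count forward from the earlier date (February 20, 2392) to the later (May 5, 2392):
February 2392: 29 − 20 = 9 days remain (2392 is a leap year, so February has 29 days).
Then March (31), April (30): 31 + 30 = 61 days.
May 1–5, 2392: 5 days.
Total: 9 + 61 + 5 = 75 days.
75 mod 7 = 5, so 5 days before Tuesday is Thursday.

Thursday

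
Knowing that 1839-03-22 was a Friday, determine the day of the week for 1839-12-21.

March 1839: 31 − 22 = 9 days remain.
Then April (30), May (31), June (30), July (31), August (31), September (30), October (31), November (30): 30 + 31 + 30 + 31 + 31 + 30 + 31 + 30 = 244 days.
December 1–21, 1839: 21 days.
Total: 9 + 244 + 21 = 274 days.
274 mod 7 = 1, so 1 day after Friday is Saturday.

Saturday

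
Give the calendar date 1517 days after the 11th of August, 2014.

the 6th of October, 2018

Count 1517 days after August 11, 2014:
August 11, 2014 → August 11, 2015: 365 days.
August 11, 2015 → August 11, 2016: 366 days (2016 is a leap year).
August 11, 2016 → August 11, 2017: 365 days.
August 11, 2017 → August 11, 2018: 365 days.
August 2018: 31 − 11 = 20 days remain.
Then September (30): 30 days.
October 1–6, 2018: 6 days.
Residual: 56 days.
Total: 1517 days.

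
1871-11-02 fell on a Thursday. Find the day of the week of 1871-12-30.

November 1871: 30 − 2 = 28 days remain.
December 1–30, 1871: 30 days.
Total: 28 + 30 = 58 days.
58 mod 7 = 2, so 2 days after Thursday is Saturday.

Saturday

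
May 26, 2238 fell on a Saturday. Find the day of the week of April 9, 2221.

Monday

Count forward from the earlier date (April 9, 2221) to the later (May 26, 2238):
From April 9, 2221 to April 9, 2238: 17 years, of which 4 contain a Feb 29 — 13×365 + 4×366 = 6209 days.
April 2238: 30 − 9 = 21 days remain.
May 1–26, 2238: 26 days.
Residual: 47 days.
Total: 6256 days.
6256 mod 7 = 5, so 5 days before Saturday is Monday.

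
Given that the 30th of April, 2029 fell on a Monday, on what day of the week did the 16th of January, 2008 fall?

Wednesday

Count forward from the earlier date (January 16, 2008) to the later (April 30, 2029):
Day-of-year of January 16, 2008: 16.
Day-of-year of April 30, 2029: 120.
2008 has 366 days, so 366 − 16 = 350 days remain in 2008.
Full years 2009–2028: 15 common + 5 leap = 15×365 + 5×366 = 7305 days.
Total: 350 + 7305 + 120 = 7775 days.
7775 mod 7 = 5, so 5 days before Monday is Wednesday.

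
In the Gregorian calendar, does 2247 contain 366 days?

No

2247 is not a leap year.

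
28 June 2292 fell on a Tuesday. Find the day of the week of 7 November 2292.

June 2292: 30 − 28 = 2 days remain.
Then July (31), August (31), September (30), October (31): 31 + 31 + 30 + 31 = 123 days.
November 1–7, 2292: 7 days.
Total: 2 + 123 + 7 = 132 days.
132 mod 7 = 6, so 6 days after Tuesday is Monday.

Monday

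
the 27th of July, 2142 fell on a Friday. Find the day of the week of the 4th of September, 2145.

July 27, 2142 → July 27, 2143: 365 days.
July 27, 2143 → July 27, 2144: 366 days (2144 is a leap year).
July 27, 2144 → July 27, 2145: 365 days.
July 2145: 31 − 27 = 4 days remain.
Then August (31): 31 days.
September 1–4, 2145: 4 days.
Residual: 39 days.
Total: 1135 days.
1135 mod 7 = 1, so 1 day after Friday is Saturday.

Saturday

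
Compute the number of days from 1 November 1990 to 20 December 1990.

49

November 1990: 30 − 1 = 29 days remain.
December 1–20, 1990: 20 days.
Total: 29 + 20 = 49 days.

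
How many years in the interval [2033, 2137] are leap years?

Years divisible by 4: 2036, 2040, …, 2136 — 26 in all.
Of these, 2100 is divisible by 100 but not 400, so not leap.
Leap years: 26 − 1 = 25.

25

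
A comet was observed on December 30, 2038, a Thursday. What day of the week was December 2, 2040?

December 30, 2038 → December 30, 2039: 365 days.
December 2039: 31 − 30 = 1 day remains.
Then 11 full months totalling 335 days.
December 1–2, 2040: 2 days.
Residual: 338 days.
Total: 703 days.
703 mod 7 = 3, so 3 days after Thursday is Sunday.

Sunday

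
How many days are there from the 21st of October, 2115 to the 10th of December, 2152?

From October 21, 2115 to October 21, 2152: 37 years, of which 10 contain a Feb 29 — 27×365 + 10×366 = 13515 days.
October 2152: 31 − 21 = 10 days remain.
Then November (30): 30 days.
December 1–10, 2152: 10 days.
Residual: 50 days.
Total: 13565 days.

13565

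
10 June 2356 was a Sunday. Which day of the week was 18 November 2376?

Thursday

Day-of-year of June 10, 2356: 162.
Day-of-year of November 18, 2376: 323.
2356 has 366 days, so 366 − 162 = 204 days remain in 2356.
Full years 2357–2375: 15 common + 4 leap = 15×365 + 4×366 = 6939 days.
Total: 204 + 6939 + 323 = 7466 days.
7466 mod 7 = 4, so 4 days after Sunday is Thursday.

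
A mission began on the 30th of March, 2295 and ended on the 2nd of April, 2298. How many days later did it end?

1099

Day-of-year of March 30, 2295: 89.
Day-of-year of April 2, 2298: 92.
2295 has 365 days, so 365 − 89 = 276 days remain in 2295.
Full years: 2296: 366; 2297: 365. Sum = 731.
Total: 276 + 731 + 92 = 1099 days.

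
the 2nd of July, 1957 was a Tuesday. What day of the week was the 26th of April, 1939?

Count forward from the earlier date (April 26, 1939) to the later (July 2, 1957):
Day-of-year of April 26, 1939: 116.
Day-of-year of July 2, 1957: 183.
1939 has 365 days, so 365 − 116 = 249 days remain in 1939.
Full years 1940–1956: 12 common + 5 leap = 12×365 + 5×366 = 6210 days.
Total: 249 + 6210 + 183 = 6642 days.
6642 mod 7 = 6, so 6 days before Tuesday is Wednesday.

Wednesday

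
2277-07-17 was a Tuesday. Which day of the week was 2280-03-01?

Monday

Day-of-year of July 17, 2277: 198.
Day-of-year of March 1, 2280: 61.
2277 has 365 days, so 365 − 198 = 167 days remain in 2277.
Full years: 2278: 365; 2279: 365. Sum = 730.
Total: 167 + 730 + 61 = 958 days.
958 mod 7 = 6, so 6 days after Tuesday is Monday.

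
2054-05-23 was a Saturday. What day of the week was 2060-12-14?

Day-of-year of May 23, 2054: 143.
Day-of-year of December 14, 2060: 349.
2054 has 365 days, so 365 − 143 = 222 days remain in 2054.
Full years: 2055: 365; 2056: 366; 2057: 365; 2058: 365; 2059: 365. Sum = 1826.
Total: 222 + 1826 + 349 = 2397 days.
2397 mod 7 = 3, so 3 days after Saturday is Tuesday.

Tuesday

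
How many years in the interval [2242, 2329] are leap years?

Years divisible by 4: 2244, 2248, …, 2328 — 22 in all.
Of these, 2300 is divisible by 100 but not 400, so not leap.
Leap years: 22 − 1 = 21.

21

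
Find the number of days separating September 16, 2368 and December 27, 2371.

September 16, 2368 → September 16, 2369: 365 days.
September 16, 2369 → September 16, 2370: 365 days.
September 16, 2370 → September 16, 2371: 365 days.
September 2371: 30 − 16 = 14 days remain.
Then October (31), November (30): 31 + 30 = 61 days.
December 1–27, 2371: 27 days.
Residual: 102 days.
Total: 1197 days.

1197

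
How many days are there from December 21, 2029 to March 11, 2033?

December 21, 2029 → December 21, 2030: 365 days.
December 21, 2030 → December 21, 2031: 365 days.
December 21, 2031 → December 21, 2032: 366 days (2032 is a leap year).
December 2032: 31 − 21 = 10 days remain.
Then January (31), February 2033 (28): 31 + 28 = 59 days.
March 1–11, 2033: 11 days.
Residual: 80 days.
Total: 1176 days.

1176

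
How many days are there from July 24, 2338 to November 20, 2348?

From July 24, 2338 to July 24, 2348: 10 years, of which 3 contain a Feb 29 — 7×365 + 3×366 = 3653 days.
July 2348: 31 − 24 = 7 days remain.
Then August (31), September (30), October (31): 31 + 30 + 31 = 92 days.
November 1–20, 2348: 20 days.
Residual: 119 days.
Total: 3772 days.

3772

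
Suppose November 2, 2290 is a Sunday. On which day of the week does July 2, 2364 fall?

From November 2, 2290 to November 2, 2363: 73 years, of which 17 contain a Feb 29 — 56×365 + 17×366 = 26662 days.
(2300 is not a leap year (divisible by 100 but not 400).)
November 2363: 30 − 2 = 28 days remain.
Then December (31), January (31), February 2364 (29), March (31), April (30), May (31), June (30): 31 + 31 + 29 + 31 + 30 + 31 + 30 = 213 days.
July 1–2, 2364: 2 days.
Residual: 243 days.
Total: 26905 days.
26905 mod 7 = 4, so 4 days after Sunday is Thursday.

Thursday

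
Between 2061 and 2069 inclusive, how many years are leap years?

Years divisible by 4 in [2061, 2069]: 2064, 2068.
No century exceptions apply. Count: 2.

2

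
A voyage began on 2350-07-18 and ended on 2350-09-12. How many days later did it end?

56

July 2350: 31 − 18 = 13 days remain.
Then August (31): 31 days.
September 1–12, 2350: 12 days.
Total: 13 + 31 + 12 = 56 days.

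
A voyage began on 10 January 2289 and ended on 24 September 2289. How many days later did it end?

January 2289: 31 − 10 = 21 days remain.
Then February 2289 (28), March (31), April (30), May (31), June (30), July (31), August (31): 28 + 31 + 30 + 31 + 30 + 31 + 31 = 212 days.
September 1–24, 2289: 24 days.
Total: 21 + 212 + 24 = 257 days.

257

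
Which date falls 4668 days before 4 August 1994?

23 October 1981

Count 4668 days before August 4, 1994:
Day-of-year of October 23, 1981: 296.
Day-of-year of August 4, 1994: 216.
1981 has 365 days, so 365 − 296 = 69 days remain in 1981.
Full years 1982–1993: 9 common + 3 leap = 9×365 + 3×366 = 4383 days.
Total: 69 + 4383 + 216 = 4668 days.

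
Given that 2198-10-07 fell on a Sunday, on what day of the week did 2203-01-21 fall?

Day-of-year of October 7, 2198: 280.
Day-of-year of January 21, 2203: 21.
2198 has 365 days, so 365 − 280 = 85 days remain in 2198.
Full years: 2199: 365; 2200: 365; 2201: 365; 2202: 365. Sum = 1460.
Total: 85 + 1460 + 21 = 1566 days.
1566 mod 7 = 5, so 5 days after Sunday is Friday.

Friday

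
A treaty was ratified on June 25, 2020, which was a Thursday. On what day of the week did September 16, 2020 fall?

Wednesday

June 2020: 30 − 25 = 5 days remain.
Then July (31), August (31): 31 + 31 = 62 days.
September 1–16, 2020: 16 days.
Total: 5 + 62 + 16 = 83 days.
83 mod 7 = 6, so 6 days after Thursday is Wednesday.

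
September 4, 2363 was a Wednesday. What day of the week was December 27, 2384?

Thursday

From September 4, 2363 to September 4, 2384: 21 years, of which 6 contain a Feb 29 — 15×365 + 6×366 = 7671 days.
September 2384: 30 − 4 = 26 days remain.
Then October (31), November (30): 31 + 30 = 61 days.
December 1–27, 2384: 27 days.
Residual: 114 days.
Total: 7785 days.
7785 mod 7 = 1, so 1 day after Wednesday is Thursday.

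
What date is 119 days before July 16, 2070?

March 19, 2070

Count 119 days before July 16, 2070:
March 2070: 31 − 19 = 12 days remain.
Then April (30), May (31), June (30): 30 + 31 + 30 = 91 days.
July 1–16, 2070: 16 days.
Total: 12 + 91 + 16 = 119 days.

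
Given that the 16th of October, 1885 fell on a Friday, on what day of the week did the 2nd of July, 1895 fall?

Day-of-year of October 16, 1885: 289.
Day-of-year of July 2, 1895: 183.
1885 has 365 days, so 365 − 289 = 76 days remain in 1885.
Full years 1886–1894: 7 common + 2 leap = 7×365 + 2×366 = 3287 days.
Total: 76 + 3287 + 183 = 3546 days.
3546 mod 7 = 4, so 4 days after Friday is Tuesday.

Tuesday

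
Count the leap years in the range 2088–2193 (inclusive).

Years divisible by 4: 2088, 2092, …, 2192 — 27 in all.
Of these, 2100 is divisible by 100 but not 400, so not leap.
Leap years: 27 − 1 = 26.

26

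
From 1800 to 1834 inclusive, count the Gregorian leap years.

8

Years divisible by 4 in [1800, 1834]: 1800, 1804, 1808, 1812, 1816, 1820, 1824, 1828, 1832.
Of these, 1800 is divisible by 100 but not 400, so not leap.
Leap years: 9 − 1 = 8.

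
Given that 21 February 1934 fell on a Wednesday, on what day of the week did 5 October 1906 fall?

Friday

Count forward from the earlier date (October 5, 1906) to the later (February 21, 1934):
From October 5, 1906 to October 5, 1933: 27 years, of which 7 contain a Feb 29 — 20×365 + 7×366 = 9862 days.
October 1933: 31 − 5 = 26 days remain.
Then November (30), December (31), January (31): 30 + 31 + 31 = 92 days.
February 1–21, 1934: 21 days (1934 is not a leap year).
Residual: 139 days.
Total: 10001 days.
10001 mod 7 = 5, so 5 days before Wednesday is Friday.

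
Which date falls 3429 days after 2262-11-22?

2272-04-12

Count 3429 days after November 22, 2262:
From November 22, 2262 to November 22, 2271: 9 years, of which 2 contain a Feb 29 — 7×365 + 2×366 = 3287 days.
November 2271: 30 − 22 = 8 days remain.
Then December (31), January (31), February 2272 (29), March (31): 31 + 31 + 29 + 31 = 122 days.
April 1–12, 2272: 12 days.
Residual: 142 days.
Total: 3429 days.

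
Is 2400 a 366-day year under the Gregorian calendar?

Yes

2400 is a leap year (divisible by 400).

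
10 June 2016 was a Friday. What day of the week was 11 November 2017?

Saturday

June 2016: 30 − 10 = 20 days remain.
Then 16 full months totalling 488 days.
November 1–11, 2017: 11 days.
Total: 20 + 488 + 11 = 519 days.
519 mod 7 = 1, so 1 day after Friday is Saturday.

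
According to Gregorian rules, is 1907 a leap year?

No

1907 is not a leap year.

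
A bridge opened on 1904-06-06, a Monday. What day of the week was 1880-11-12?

Count forward from the earlier date (November 12, 1880) to the later (June 6, 1904):
From November 12, 1880 to November 12, 1903: 23 years, of which 4 contain a Feb 29 — 19×365 + 4×366 = 8399 days.
(1900 is not a leap year (divisible by 100 but not 400).)
November 1903: 30 − 12 = 18 days remain.
Then December (31), January (31), February 1904 (29), March (31), April (30), May (31): 31 + 31 + 29 + 31 + 30 + 31 = 183 days.
June 1–6, 1904: 6 days.
Residual: 207 days.
Total: 8606 days.
8606 mod 7 = 3, so 3 days before Monday is Friday.

Friday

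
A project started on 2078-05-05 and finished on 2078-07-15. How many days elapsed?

71

May 2078: 31 − 5 = 26 days remain.
Then June (30): 30 days.
July 1–15, 2078: 15 days.
Total: 26 + 30 + 15 = 71 days.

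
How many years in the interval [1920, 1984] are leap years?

Years divisible by 4: 1920, 1924, …, 1984 — 17 in all.
No century exceptions apply. Count: 17.

17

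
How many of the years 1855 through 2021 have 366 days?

41

Years divisible by 4: 1856, 1860, …, 2020 — 42 in all.
Of these, 1900 is divisible by 100 but not 400, so not leap.
2000 is divisible by 400, so still leap.
Leap years: 42 − 1 = 41.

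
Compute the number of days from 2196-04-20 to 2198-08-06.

838

April 20, 2196 → April 20, 2197: 365 days.
April 20, 2197 → April 20, 2198: 365 days.
April 2198: 30 − 20 = 10 days remain.
Then May (31), June (30), July (31): 31 + 30 + 31 = 92 days.
August 1–6, 2198: 6 days.
Residual: 108 days.
Total: 838 days.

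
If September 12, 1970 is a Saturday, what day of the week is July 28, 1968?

Count forward from the earlier date (July 28, 1968) to the later (September 12, 1970):
Day-of-year of July 28, 1968: 210.
Day-of-year of September 12, 1970: 255.
1968 has 366 days, so 366 − 210 = 156 days remain in 1968.
Full years: 1969: 365. Sum = 365.
Total: 156 + 365 + 255 = 776 days.
776 mod 7 = 6, so 6 days before Saturday is Sunday.

Sunday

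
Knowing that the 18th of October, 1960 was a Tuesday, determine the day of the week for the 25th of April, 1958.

Count forward from the earlier date (April 25, 1958) to the later (October 18, 1960):
April 25, 1958 → April 25, 1959: 365 days.
April 25, 1959 → April 25, 1960: 366 days (1960 is a leap year).
April 1960: 30 − 25 = 5 days remain.
Then May (31), June (30), July (31), August (31), September (30): 31 + 30 + 31 + 31 + 30 = 153 days.
October 1–18, 1960: 18 days.
Residual: 176 days.
Total: 907 days.
907 mod 7 = 4, so 4 days before Tuesday is Friday.

Friday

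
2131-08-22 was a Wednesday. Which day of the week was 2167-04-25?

Saturday

From August 22, 2131 to August 22, 2166: 35 years, of which 9 contain a Feb 29 — 26×365 + 9×366 = 12784 days.
August 2166: 31 − 22 = 9 days remain.
Then September (30), October (31), November (30), December (31), January (31), February 2167 (28), March (31): 30 + 31 + 30 + 31 + 31 + 28 + 31 = 212 days.
April 1–25, 2167: 25 days.
Residual: 246 days.
Total: 13030 days.
13030 mod 7 = 3, so 3 days after Wednesday is Saturday.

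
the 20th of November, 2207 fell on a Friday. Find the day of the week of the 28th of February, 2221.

Wednesday

Day-of-year of November 20, 2207: 324.
Day-of-year of February 28, 2221: 59.
2207 has 365 days, so 365 − 324 = 41 days remain in 2207.
Full years 2208–2220: 9 common + 4 leap = 9×365 + 4×366 = 4749 days.
Total: 41 + 4749 + 59 = 4849 days.
4849 mod 7 = 5, so 5 days after Friday is Wednesday.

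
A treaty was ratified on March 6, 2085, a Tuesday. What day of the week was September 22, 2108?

From March 6, 2085 to March 6, 2108: 23 years, of which 5 contain a Feb 29 — 18×365 + 5×366 = 8400 days.
(2100 is not a leap year (divisible by 100 but not 400).)
March 2108: 31 − 6 = 25 days remain.
Then April (30), May (31), June (30), July (31), August (31): 30 + 31 + 30 + 31 + 31 = 153 days.
September 1–22, 2108: 22 days.
Residual: 200 days.
Total: 8600 days.
8600 mod 7 = 4, so 4 days after Tuesday is Saturday.

Saturday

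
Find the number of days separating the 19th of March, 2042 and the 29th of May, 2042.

71

March 2042: 31 − 19 = 12 days remain.
Then April (30): 30 days.
May 1–29, 2042: 29 days.
Total: 12 + 30 + 29 = 71 days.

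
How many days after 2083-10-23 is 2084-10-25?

October 23, 2083 → October 23, 2084: 366 days (2084 is a leap year).
Within October 2084: 25 − 23 = 2 days.
Total: 368 days.

368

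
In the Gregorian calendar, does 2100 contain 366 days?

2100 is not a leap year (divisible by 100 but not 400).

No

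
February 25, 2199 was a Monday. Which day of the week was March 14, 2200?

February 2199: 28 − 25 = 3 days remain (2199 is not a leap year, so February has 28 days).
Then 12 full months totalling 365 days.
March 1–14, 2200: 14 days.
Total: 3 + 365 + 14 = 382 days.
382 mod 7 = 4, so 4 days after Monday is Friday.

Friday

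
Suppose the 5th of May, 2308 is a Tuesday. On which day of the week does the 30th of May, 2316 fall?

Tuesday

From May 5, 2308 to May 5, 2316: 8 years, of which 2 contain a Feb 29 — 6×365 + 2×366 = 2922 days.
Within May 2316: 30 − 5 = 25 days.
Total: 2947 days.
2947 is a multiple of 7, so the 30th of May, 2316 falls on the same weekday: Tuesday.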